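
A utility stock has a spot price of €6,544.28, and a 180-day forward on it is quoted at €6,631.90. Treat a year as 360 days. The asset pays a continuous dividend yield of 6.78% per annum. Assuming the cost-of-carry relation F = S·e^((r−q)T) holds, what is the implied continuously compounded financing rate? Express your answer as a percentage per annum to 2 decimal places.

9.44%

From F = S·e^((r−q)T): (r − q) = ln(F/S)/T
ln(6631.90/6544.28) = ln(1.013389) = 0.013300
(r − q) = 0.013300 / (180/360) = 0.026600
r = ln(F/S)/T + q = 0.026600 + 0.0678 = 0.094400
r = 9.44%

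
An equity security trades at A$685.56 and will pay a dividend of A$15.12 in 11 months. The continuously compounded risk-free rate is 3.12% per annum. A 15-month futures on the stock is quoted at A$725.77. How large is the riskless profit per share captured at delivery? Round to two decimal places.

PV(dividends) I = 15.12·e^(−0.0312·11/12) = 14.6937
Fair futures F* = (S − I)·e^(rT) = (685.56 − 14.6937)·e^0.039000 = 670.8663 × 1.039770 = 697.5467
Market A$725.77 > fair 697.5467: forward overpriced → cash-and-carry (borrow at r, buy the stock and collect the dividends, short the forward).
Profit at T = |F_mkt − F*| = |725.77 − 697.5467| = A$28.22 per share

A$28.22 per share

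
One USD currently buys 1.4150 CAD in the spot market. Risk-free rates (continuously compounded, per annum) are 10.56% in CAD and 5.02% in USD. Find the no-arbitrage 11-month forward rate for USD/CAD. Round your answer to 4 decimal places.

F = S·e^((r_CAD − r_USD)T) = 1.4150 · e^((0.1056 − 0.0502) × 11/12)
= 1.4150 · e^0.050783 = 1.4150 × 1.052095
F = 1.4887 CAD per USD

1.4887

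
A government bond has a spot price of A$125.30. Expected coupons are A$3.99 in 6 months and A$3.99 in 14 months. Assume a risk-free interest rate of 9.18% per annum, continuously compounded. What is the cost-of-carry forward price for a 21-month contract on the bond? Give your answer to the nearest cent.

PV(coupons) I = 3.99·e^(−0.0918·6/12) + 3.99·e^(−0.0918·14/12)
I = 3.8110 + 3.5848 = 7.3958
F = (S − I)·e^(rT) = (125.30 − 7.3958) · e^(0.0918·21/12)
= 117.9042 · e^0.160650 = 117.9042 × 1.174274 = A$138.45

A$138.45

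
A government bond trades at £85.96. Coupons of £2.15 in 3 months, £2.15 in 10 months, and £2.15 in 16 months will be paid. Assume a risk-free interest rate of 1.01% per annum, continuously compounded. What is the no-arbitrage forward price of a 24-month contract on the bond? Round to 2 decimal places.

PV(coupons) I = 2.15·e^(−0.0101·3/12) + 2.15·e^(−0.0101·10/12) + 2.15·e^(−0.0101·16/12)
I = 2.1446 + 2.1320 + 2.1212 = 6.3978
F = (S − I)·e^(rT) = (85.96 − 6.3978) · e^(0.0101·24/12)
= 79.5622 · e^0.020200 = 79.5622 × 1.020405 = £81.19

£81.19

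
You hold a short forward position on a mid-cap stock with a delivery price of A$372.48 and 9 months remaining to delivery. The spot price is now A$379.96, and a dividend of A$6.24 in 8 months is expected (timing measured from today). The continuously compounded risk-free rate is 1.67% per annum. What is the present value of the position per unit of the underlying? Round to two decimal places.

-A$5.95

PV(remaining dividends) I = 6.24·e^(−0.0167·8/12) = 6.1709
Current forward F = (S − I)·e^(rT) = (379.96 − 6.1709)·e^(0.0167·9/12) = 373.7891 × 1.012604 = 378.5003
Value (long) = (F − K)·e^(−rT) = (378.5003 − 372.48) × 0.987553 = 5.9454
Short position value = −(long value) = -A$5.95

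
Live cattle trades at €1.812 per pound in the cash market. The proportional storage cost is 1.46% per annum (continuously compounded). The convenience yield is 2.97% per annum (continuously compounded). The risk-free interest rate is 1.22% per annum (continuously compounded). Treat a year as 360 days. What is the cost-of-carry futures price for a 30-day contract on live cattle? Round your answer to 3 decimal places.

Net carry = r + u − y = 0.0122 + 0.0146 − 0.0297 = -0.0029
F = S·e^((r+u−y)T) = 1.812 · e^(-0.0029 × 30/360) = 1.812 · e^-0.000242
= 1.812 × 0.999758 = €1.812 per pound

€1.812 per pound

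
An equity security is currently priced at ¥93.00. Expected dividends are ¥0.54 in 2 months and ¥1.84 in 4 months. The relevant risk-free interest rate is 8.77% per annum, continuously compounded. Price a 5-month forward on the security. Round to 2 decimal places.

¥94.06

PV(dividends) I = 0.54·e^(−0.0877·2/12) + 1.84·e^(−0.0877·4/12)
I = 0.5322 + 1.7870 = 2.3192
F = (S − I)·e^(rT) = (93.00 − 2.3192) · e^(0.0877·5/12)
= 90.6808 · e^0.036542 = 90.6808 × 1.037218 = ¥94.06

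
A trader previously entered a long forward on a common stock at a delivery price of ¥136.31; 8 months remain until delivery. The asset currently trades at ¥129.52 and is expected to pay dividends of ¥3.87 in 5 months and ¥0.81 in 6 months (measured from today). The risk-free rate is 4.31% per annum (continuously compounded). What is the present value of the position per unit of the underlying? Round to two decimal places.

PV(remaining dividends) I = 3.87·e^(−0.0431·5/12) + 0.81·e^(−0.0431·6/12) = 4.5939
Current forward F = (S − I)·e^(rT) = (129.52 − 4.5939)·e^(0.0431·8/12) = 124.9261 × 1.029150 = 128.5677
Value (long) = (F − K)·e^(−rT) = (128.5677 − 136.31) × 0.971676 = -7.5230
Value = -¥7.52

-¥7.52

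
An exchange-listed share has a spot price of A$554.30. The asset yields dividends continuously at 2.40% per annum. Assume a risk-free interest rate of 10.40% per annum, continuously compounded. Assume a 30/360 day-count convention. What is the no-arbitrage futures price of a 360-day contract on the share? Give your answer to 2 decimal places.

A$600.47

F = S·e^((r − q)T) = 554.30 · e^((0.1040 − 0.0240) × 360/360)
= 554.30 · e^0.080000 = 554.30 × 1.083287
F = A$600.47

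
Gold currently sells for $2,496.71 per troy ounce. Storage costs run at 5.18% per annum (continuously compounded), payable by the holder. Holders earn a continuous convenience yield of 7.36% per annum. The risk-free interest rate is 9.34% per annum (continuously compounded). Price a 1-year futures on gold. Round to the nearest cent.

Net carry = r + u − y = 0.0934 + 0.0518 − 0.0736 = 0.0716
F = S·e^((r+u−y)T) = 2496.71 · e^(0.0716 × 1) = 2496.71 · e^0.07160000
= 2496.71 × 1.07422557 = $2,682.03 per troy ounce

$2,682.03 per troy ounce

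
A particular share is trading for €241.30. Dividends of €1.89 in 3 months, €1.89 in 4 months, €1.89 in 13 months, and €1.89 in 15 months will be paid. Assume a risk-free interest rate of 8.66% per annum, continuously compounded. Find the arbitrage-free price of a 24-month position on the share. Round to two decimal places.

€278.49

PV(dividends) I = 1.89·e^(−0.0866·3/12) + 1.89·e^(−0.0866·4/12) + 1.89·e^(−0.0866·13/12) + 1.89·e^(−0.0866·15/12)
I = 1.8495 + 1.8362 + 1.7207 + 1.6961 = 7.1025
F = (S − I)·e^(rT) = (241.30 − 7.1025) · e^(0.0866·24/12)
= 234.1975 · e^0.173200 = 234.1975 × 1.189104 = €278.49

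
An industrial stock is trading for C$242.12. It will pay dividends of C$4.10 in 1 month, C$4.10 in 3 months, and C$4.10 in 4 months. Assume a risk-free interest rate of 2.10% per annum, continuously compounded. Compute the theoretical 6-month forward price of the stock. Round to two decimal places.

C$232.30

PV(dividends) I = 4.10·e^(−0.0210·1/12) + 4.10·e^(−0.0210·3/12) + 4.10·e^(−0.0210·4/12)
I = 4.0928 + 4.0785 + 4.0714 = 12.2427
F = (S − I)·e^(rT) = (242.12 − 12.2427) · e^(0.0210·6/12)
= 229.8773 · e^0.010500 = 229.8773 × 1.010555 = C$232.30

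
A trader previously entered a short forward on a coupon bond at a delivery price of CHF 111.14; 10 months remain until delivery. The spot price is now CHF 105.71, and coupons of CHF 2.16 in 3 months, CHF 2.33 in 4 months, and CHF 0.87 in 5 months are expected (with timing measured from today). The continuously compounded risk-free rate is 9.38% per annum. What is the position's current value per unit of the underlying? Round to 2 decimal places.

CHF 2.28

PV(remaining coupons) I = 2.16·e^(−0.0938·3/12) + 2.33·e^(−0.0938·4/12) + 0.87·e^(−0.0938·5/12) = 5.2049
Current forward F = (S − I)·e^(rT) = (105.71 − 5.2049)·e^(0.0938·10/12) = 100.5051 × 1.081303 = 108.6765
Value (long) = (F − K)·e^(−rT) = (108.6765 − 111.14) × 0.924810 = -2.2783
Short position value = −(long value) = CHF 2.28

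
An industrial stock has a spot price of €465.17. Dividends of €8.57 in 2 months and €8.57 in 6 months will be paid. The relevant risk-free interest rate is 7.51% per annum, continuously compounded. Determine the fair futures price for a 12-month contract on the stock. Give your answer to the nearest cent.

PV(dividends) I = 8.57·e^(−0.0751·2/12) + 8.57·e^(−0.0751·6/12)
I = 8.4634 + 8.2542 = 16.7176
F = (S − I)·e^(rT) = (465.17 − 16.7176) · e^(0.0751·12/12)
= 448.4524 · e^0.075100 = 448.4524 × 1.077992 = €483.43

€483.43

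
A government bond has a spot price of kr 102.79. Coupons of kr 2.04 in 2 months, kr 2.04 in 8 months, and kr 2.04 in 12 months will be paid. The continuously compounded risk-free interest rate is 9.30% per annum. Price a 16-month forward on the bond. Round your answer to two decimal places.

PV(coupons) I = 2.04·e^(−0.0930·2/12) + 2.04·e^(−0.0930·8/12) + 2.04·e^(−0.0930·12/12)
I = 2.0086 + 1.9174 + 1.8588 = 5.7848
F = (S − I)·e^(rT) = (102.79 − 5.7848) · e^(0.0930·16/12)
= 97.0052 · e^0.124000 = 97.0052 × 1.132016 = kr 109.81

kr 109.81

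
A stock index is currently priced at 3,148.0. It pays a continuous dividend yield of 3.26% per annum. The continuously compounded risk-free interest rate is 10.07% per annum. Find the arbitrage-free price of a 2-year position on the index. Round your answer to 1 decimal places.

F = S·e^((r − q)T) = 3148.0 · e^((0.1007 − 0.0326) × 2)
= 3148.0 · e^0.136200 = 3148.0 × 1.145911
F = 3,607.3

3,607.3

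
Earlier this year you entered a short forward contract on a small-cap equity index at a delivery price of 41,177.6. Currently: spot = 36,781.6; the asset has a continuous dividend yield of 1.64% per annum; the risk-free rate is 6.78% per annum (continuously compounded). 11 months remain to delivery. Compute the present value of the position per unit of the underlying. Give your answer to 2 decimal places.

2463.53

Current fair forward for the remaining 11 months: F = S·e^((r − q)·T), (r − q) = 0.0678 − 0.0164 = 0.0514
F = 36781.6 · e^(0.0514 × 11/12) = 36781.6 × 1.04824430 = 38556.1025
Value of long forward = (F − K)·e^(−rT) = (38556.1025 − 41177.6) · e^(−0.0678·11/12)
= -2621.4975 × 0.93974191 = -2463.53
Short position value = −(long value) = 2463.53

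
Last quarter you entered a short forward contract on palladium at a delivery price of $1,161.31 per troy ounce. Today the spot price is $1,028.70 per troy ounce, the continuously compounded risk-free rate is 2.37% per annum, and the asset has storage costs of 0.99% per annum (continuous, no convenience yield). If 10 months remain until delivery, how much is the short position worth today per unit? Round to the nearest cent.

Current fair forward for the remaining 10 months: F = S·e^((r + u)·T), (r + u) = 0.0237 + 0.0099 = 0.0336
F = 1028.70 · e^(0.0336 × 10/12) = 1028.70 × 1.02839568 = 1057.9106
Value of long forward = (F − K)·e^(−rT) = (1057.9106 − 1161.31) · e^(−0.0237·10/12)
= -103.3994 × 0.98044375 = -101.38
Short position value = −(long value) = $101.38

$101.38 per troy ounce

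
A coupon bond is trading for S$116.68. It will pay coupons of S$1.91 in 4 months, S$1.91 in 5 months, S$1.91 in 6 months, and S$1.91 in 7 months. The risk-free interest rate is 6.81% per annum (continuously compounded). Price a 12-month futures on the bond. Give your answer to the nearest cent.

S$116.98

PV(coupons) I = 1.91·e^(−0.0681·4/12) + 1.91·e^(−0.0681·5/12) + 1.91·e^(−0.0681·6/12) + 1.91·e^(−0.0681·7/12)
I = 1.8671 + 1.8566 + 1.8461 + 1.8356 = 7.4054
F = (S − I)·e^(rT) = (116.68 − 7.4054) · e^(0.0681·12/12)
= 109.2746 · e^0.068100 = 109.2746 × 1.070472 = S$116.98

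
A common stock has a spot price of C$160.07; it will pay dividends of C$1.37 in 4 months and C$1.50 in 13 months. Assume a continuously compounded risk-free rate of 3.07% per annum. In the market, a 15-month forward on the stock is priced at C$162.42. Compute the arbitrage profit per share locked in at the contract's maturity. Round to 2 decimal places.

PV(dividends) I = 1.37·e^(−0.0307·4/12) + 1.50·e^(−0.0307·13/12) = 2.8070
Fair forward F* = (S − I)·e^(rT) = (160.07 − 2.8070)·e^0.038375 = 157.2630 × 1.039121 = 163.4153
Market C$162.42 < fair 163.4153: forward underpriced → reverse cash-and-carry (short the stock, invest proceeds at r, pay the dividends, go long the forward).
Profit at T = |F_mkt − F*| = |162.42 − 163.4153| = C$1.00 per share

C$1.00 per share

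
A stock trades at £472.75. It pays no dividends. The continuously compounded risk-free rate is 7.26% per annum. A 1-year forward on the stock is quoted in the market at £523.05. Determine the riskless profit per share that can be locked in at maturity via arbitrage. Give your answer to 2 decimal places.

Fair forward: F* = S·e^(carry·T), with carry = r = 0.0726
F* = 472.75 · e^(0.0726 × 12/12) = 472.75 · e^0.072600 = 472.75 × 1.075300 = £508.3481
Market £523.05 > fair £508.3481: forward overpriced → cash-and-carry (buy spot, short the forward).
At maturity, profit = |F_mkt − F*| = |523.05 − 508.3481| = £14.70 per share

£14.70 per share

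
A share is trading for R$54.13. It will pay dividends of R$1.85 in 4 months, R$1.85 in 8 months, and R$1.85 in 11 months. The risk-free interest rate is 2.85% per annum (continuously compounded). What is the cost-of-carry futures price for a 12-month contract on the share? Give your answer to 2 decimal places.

R$50.09

PV(dividends) I = 1.85·e^(−0.0285·4/12) + 1.85·e^(−0.0285·8/12) + 1.85·e^(−0.0285·11/12)
I = 1.8325 + 1.8152 + 1.8023 = 5.4500
F = (S − I)·e^(rT) = (54.13 − 5.4500) · e^(0.0285·12/12)
= 48.6800 · e^0.028500 = 48.6800 × 1.028910 = R$50.09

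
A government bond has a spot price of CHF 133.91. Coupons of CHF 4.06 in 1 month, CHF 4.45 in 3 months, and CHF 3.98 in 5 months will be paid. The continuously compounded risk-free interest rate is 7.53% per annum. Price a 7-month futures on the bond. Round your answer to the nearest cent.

PV(coupons) I = 4.06·e^(−0.0753·1/12) + 4.45·e^(−0.0753·3/12) + 3.98·e^(−0.0753·5/12)
I = 4.0346 + 4.3670 + 3.8571 = 12.2587
F = (S − I)·e^(rT) = (133.91 − 12.2587) · e^(0.0753·7/12)
= 121.6513 · e^0.043925 = 121.6513 × 1.044904 = CHF 127.11

CHF 127.11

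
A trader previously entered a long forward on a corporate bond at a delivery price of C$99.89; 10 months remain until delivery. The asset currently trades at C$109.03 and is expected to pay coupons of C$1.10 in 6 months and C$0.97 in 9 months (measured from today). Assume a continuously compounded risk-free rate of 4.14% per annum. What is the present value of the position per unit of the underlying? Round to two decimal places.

C$10.51

PV(remaining coupons) I = 1.10·e^(−0.0414·6/12) + 0.97·e^(−0.0414·9/12) = 2.0178
Current forward F = (S − I)·e^(rT) = (109.03 − 2.0178)·e^(0.0414·10/12) = 107.0122 × 1.035102 = 110.7685
Value (long) = (F − K)·e^(−rT) = (110.7685 − 99.89) × 0.966088 = 10.5096
Value = C$10.51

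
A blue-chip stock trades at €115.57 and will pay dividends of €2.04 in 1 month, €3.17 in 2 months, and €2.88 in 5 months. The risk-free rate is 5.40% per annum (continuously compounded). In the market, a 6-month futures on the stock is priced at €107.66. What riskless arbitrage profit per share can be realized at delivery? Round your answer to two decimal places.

€2.87 per share

PV(dividends) I = 2.04·e^(−0.0540·1/12) + 3.17·e^(−0.0540·2/12) + 2.88·e^(−0.0540·5/12) = 7.9884
Fair futures F* = (S − I)·e^(rT) = (115.57 − 7.9884)·e^0.027000 = 107.5816 × 1.027368 = 110.5259
Market €107.66 < fair 110.5259: forward underpriced → reverse cash-and-carry (short the stock, invest proceeds at r, pay the dividends, go long the forward).
Profit at T = |F_mkt − F*| = |107.66 − 110.5259| = €2.87 per share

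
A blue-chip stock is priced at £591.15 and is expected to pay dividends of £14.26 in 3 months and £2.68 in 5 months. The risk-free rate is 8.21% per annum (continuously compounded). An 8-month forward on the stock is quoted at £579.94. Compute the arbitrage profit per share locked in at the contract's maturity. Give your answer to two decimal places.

£26.98 per share

PV(dividends) I = 14.26·e^(−0.0821·3/12) + 2.68·e^(−0.0821·5/12) = 16.5602
Fair forward F* = (S − I)·e^(rT) = (591.15 − 16.5602)·e^0.054733 = 574.5898 × 1.056259 = 606.9156
Market £579.94 < fair 606.9156: forward underpriced → reverse cash-and-carry (short the stock, invest proceeds at r, pay the dividends, go long the forward).
Profit at T = |F_mkt − F*| = |579.94 − 606.9156| = £26.98 per share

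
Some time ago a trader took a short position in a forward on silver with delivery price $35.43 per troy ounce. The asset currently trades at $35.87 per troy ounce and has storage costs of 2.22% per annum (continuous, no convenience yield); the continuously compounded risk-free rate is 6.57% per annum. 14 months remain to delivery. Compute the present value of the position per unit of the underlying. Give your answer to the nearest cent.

-$4.00 per troy ounce

Current fair forward for the remaining 14 months: F = S·e^((r + u)·T), (r + u) = 0.0657 + 0.0222 = 0.0879
F = 35.87 · e^(0.0879 × 14/12) = 35.87 × 1.107993 = 39.7437
Value of long forward = (F − K)·e^(−rT) = (39.7437 − 35.43) · e^(−0.0657·14/12)
= 4.3137 × 0.926214 = 4.00
Short position value = −(long value) = -$4.00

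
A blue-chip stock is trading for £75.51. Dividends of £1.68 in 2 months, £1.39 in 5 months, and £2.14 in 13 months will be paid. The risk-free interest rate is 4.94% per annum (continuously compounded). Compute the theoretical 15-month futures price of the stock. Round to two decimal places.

PV(dividends) I = 1.68·e^(−0.0494·2/12) + 1.39·e^(−0.0494·5/12) + 2.14·e^(−0.0494·13/12)
I = 1.6662 + 1.3617 + 2.0285 = 5.0564
F = (S − I)·e^(rT) = (75.51 − 5.0564) · e^(0.0494·15/12)
= 70.4536 · e^0.061750 = 70.4536 × 1.063696 = £74.94

£74.94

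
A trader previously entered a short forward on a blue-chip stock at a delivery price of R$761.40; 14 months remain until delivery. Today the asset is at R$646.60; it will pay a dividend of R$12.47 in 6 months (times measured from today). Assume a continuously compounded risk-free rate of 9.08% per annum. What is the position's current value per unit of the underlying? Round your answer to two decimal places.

PV(remaining dividends) I = 12.47·e^(−0.0908·6/12) = 11.9165
Current forward F = (S − I)·e^(rT) = (646.60 − 11.9165)·e^(0.0908·14/12) = 634.6835 × 1.111748 = 705.6081
Value (long) = (F − K)·e^(−rT) = (705.6081 − 761.40) × 0.899485 = -50.1840
Short position value = −(long value) = R$50.18

R$50.18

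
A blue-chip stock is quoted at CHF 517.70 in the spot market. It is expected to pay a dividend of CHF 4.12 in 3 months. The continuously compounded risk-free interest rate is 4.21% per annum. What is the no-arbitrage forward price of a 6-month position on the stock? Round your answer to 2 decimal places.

CHF 524.55

PV(dividends) I = 4.12·e^(−0.0421·3/12)
I = 4.0769
F = (S − I)·e^(rT) = (517.70 − 4.0769) · e^(0.0421·6/12)
= 513.6231 · e^0.021050 = 513.6231 × 1.021273 = CHF 524.55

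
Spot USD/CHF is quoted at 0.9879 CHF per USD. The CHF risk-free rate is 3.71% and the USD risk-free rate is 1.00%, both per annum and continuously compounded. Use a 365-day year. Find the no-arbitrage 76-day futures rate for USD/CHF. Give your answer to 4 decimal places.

F = S·e^((r_CHF − r_USD)T) = 0.9879 · e^((0.0371 − 0.0100) × 76/365)
= 0.9879 · e^0.005643 = 0.9879 × 1.005659
F = 0.9935 CHF per USD

0.9935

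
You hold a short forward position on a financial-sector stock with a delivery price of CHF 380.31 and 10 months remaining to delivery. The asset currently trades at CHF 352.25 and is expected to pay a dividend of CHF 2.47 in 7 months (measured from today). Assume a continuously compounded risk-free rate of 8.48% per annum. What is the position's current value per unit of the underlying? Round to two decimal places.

PV(remaining dividends) I = 2.47·e^(−0.0848·7/12) = 2.3508
Current forward F = (S − I)·e^(rT) = (352.25 − 2.3508)·e^(0.0848·10/12) = 349.8992 × 1.073223 = 375.5199
Value (long) = (F − K)·e^(−rT) = (375.5199 − 380.31) × 0.931772 = -4.4633
Short position value = −(long value) = CHF 4.46

CHF 4.46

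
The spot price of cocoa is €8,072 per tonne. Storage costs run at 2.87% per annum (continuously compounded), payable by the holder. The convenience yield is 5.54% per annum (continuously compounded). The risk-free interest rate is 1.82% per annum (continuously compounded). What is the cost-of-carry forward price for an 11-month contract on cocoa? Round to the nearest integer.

€8,009 per tonne

Net carry = r + u − y = 0.0182 + 0.0287 − 0.0554 = -0.0085
F = S·e^((r+u−y)T) = 8072 · e^(-0.0085 × 11/12) = 8072 · e^-0.007792
= 8072 × 0.992238 = €8,009 per tonne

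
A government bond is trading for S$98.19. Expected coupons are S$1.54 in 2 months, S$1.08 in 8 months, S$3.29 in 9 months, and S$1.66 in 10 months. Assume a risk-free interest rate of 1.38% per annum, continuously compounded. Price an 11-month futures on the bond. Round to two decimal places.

S$91.84

PV(coupons) I = 1.54·e^(−0.0138·2/12) + 1.08·e^(−0.0138·8/12) + 3.29·e^(−0.0138·9/12) + 1.66·e^(−0.0138·10/12)
I = 1.5365 + 1.0701 + 3.2561 + 1.6410 = 7.5037
F = (S − I)·e^(rT) = (98.19 − 7.5037) · e^(0.0138·11/12)
= 90.6863 · e^0.012650 = 90.6863 × 1.012730 = S$91.84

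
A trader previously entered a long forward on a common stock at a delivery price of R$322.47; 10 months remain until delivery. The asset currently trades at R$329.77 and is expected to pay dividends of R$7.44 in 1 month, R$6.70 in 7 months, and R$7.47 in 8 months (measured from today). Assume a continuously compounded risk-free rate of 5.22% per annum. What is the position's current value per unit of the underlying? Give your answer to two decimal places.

PV(remaining dividends) I = 7.44·e^(−0.0522·1/12) + 6.70·e^(−0.0522·7/12) + 7.47·e^(−0.0522·8/12) = 21.1213
Current forward F = (S − I)·e^(rT) = (329.77 − 21.1213)·e^(0.0522·10/12) = 308.6487 × 1.044460 = 322.3712
Value (long) = (F − K)·e^(−rT) = (322.3712 − 322.47) × 0.957433 = -0.0946
Value = -R$0.09

-R$0.09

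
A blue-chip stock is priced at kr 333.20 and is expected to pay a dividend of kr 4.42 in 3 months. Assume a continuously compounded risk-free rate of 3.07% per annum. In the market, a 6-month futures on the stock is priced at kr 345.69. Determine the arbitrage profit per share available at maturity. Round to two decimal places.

kr 11.79 per share

PV(dividends) I = 4.42·e^(−0.0307·3/12) = 4.3862
Fair futures F* = (S − I)·e^(rT) = (333.20 − 4.3862)·e^0.015350 = 328.8138 × 1.015468 = 333.8999
Market kr 345.69 > fair 333.8999: forward overpriced → cash-and-carry (borrow at r, buy the stock and collect the dividends, short the forward).
Profit at T = |F_mkt − F*| = |345.69 − 333.8999| = kr 11.79 per share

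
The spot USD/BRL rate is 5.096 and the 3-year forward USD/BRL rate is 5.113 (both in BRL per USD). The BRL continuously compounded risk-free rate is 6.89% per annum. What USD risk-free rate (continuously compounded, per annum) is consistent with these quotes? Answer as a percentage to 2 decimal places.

6.78%

F = S·e^((r_BRL − r_USD)T) ⇒ r_USD = r_BRL − ln(F/S)/T
ln(5.113/5.096) = 0.003330; /(3) = 0.001110
r_USD = 0.0689 − 0.001110 = 0.067790
r_USD = 6.78%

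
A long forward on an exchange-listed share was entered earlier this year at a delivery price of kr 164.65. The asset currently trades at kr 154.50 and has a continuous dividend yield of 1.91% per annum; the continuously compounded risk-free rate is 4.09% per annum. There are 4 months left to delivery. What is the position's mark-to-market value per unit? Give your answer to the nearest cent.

Current fair forward for the remaining 4 months: F = S·e^((r − q)·T), (r − q) = 0.0409 − 0.0191 = 0.0218
F = 154.50 · e^(0.0218 × 4/12) = 154.50 × 1.007293 = 155.6268
Value of long forward = (F − K)·e^(−rT) = (155.6268 − 164.65) · e^(−0.0409·4/12)
= -9.0232 × 0.986459 = -8.90

-kr 8.90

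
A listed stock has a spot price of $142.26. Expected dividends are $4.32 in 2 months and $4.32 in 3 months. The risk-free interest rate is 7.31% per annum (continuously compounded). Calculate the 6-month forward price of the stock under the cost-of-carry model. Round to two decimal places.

$138.73

PV(dividends) I = 4.32·e^(−0.0731·2/12) + 4.32·e^(−0.0731·3/12)
I = 4.2677 + 4.2418 = 8.5095
F = (S − I)·e^(rT) = (142.26 − 8.5095) · e^(0.0731·6/12)
= 133.7505 · e^0.036550 = 133.7505 × 1.037226 = $138.73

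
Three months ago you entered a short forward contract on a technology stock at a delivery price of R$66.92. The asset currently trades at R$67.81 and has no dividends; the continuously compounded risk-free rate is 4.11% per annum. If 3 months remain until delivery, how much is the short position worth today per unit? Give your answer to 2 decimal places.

Current fair forward for the remaining 3 months: F = S·e^(r·T), r = 0.0411
F = 67.81 · e^(0.0411 × 3/12) = 67.81 × 1.010328 = 68.5103
Value of long forward = (F − K)·e^(−rT) = (68.5103 − 66.92) · e^(−0.0411·3/12)
= 1.5903 × 0.989778 = 1.57
Short position value = −(long value) = -R$1.57

-R$1.57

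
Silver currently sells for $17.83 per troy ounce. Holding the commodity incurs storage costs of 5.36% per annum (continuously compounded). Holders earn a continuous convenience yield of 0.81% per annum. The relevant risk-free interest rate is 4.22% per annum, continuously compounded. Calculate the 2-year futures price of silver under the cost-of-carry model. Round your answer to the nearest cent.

$21.25 per troy ounce

Net carry = r + u − y = 0.0422 + 0.0536 − 0.0081 = 0.0877
F = S·e^((r+u−y)T) = 17.83 · e^(0.0877 × 2) = 17.83 · e^0.175400
= 17.83 × 1.191723 = $21.25 per troy ounce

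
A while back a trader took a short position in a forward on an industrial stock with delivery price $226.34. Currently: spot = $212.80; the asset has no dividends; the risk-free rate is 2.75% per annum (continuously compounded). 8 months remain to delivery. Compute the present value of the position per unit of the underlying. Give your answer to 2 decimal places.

Current fair forward for the remaining 8 months: F = S·e^(r·T), r = 0.0275
F = 212.80 · e^(0.0275 × 8/12) = 212.80 × 1.018502 = 216.7372
Value of long forward = (F − K)·e^(−rT) = (216.7372 − 226.34) · e^(−0.0275·8/12)
= -9.6028 × 0.981834 = -9.43
Short position value = −(long value) = $9.43

$9.43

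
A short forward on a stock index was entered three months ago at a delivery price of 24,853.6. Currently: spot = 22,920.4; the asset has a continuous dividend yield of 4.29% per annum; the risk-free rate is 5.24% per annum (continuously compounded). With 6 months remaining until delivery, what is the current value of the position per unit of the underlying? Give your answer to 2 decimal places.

Current fair forward for the remaining 6 months: F = S·e^((r − q)·T), (r − q) = 0.0524 − 0.0429 = 0.0095
F = 22920.4 · e^(0.0095 × 6/12) = 22920.4 × 1.00476130 = 23029.5309
Value of long forward = (F − K)·e^(−rT) = (23029.5309 − 24853.6) · e^(−0.0524·6/12)
= -1824.0691 × 0.97414024 = -1776.90
Short position value = −(long value) = 1776.90

1776.90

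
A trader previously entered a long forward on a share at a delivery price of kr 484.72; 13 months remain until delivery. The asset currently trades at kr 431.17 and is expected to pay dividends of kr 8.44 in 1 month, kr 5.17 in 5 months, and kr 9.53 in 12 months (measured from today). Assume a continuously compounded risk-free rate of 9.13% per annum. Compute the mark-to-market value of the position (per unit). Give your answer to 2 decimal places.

PV(remaining dividends) I = 8.44·e^(−0.0913·1/12) + 5.17·e^(−0.0913·5/12) + 9.53·e^(−0.0913·12/12) = 22.0515
Current forward F = (S − I)·e^(rT) = (431.17 − 22.0515)·e^(0.0913·13/12) = 409.1185 × 1.103965 = 451.6525
Value (long) = (F − K)·e^(−rT) = (451.6525 − 484.72) × 0.905826 = -29.9534
Value = -kr 29.95

-kr 29.95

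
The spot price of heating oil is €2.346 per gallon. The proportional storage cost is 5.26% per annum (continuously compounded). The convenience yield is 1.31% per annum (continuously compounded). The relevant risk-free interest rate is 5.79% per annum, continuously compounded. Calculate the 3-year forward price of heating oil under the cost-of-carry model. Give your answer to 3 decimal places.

Net carry = r + u − y = 0.0579 + 0.0526 − 0.0131 = 0.0974
F = S·e^((r+u−y)T) = 2.346 · e^(0.0974 × 3) = 2.346 · e^0.292200
= 2.346 × 1.339371 = €3.142 per gallon

€3.142 per gallon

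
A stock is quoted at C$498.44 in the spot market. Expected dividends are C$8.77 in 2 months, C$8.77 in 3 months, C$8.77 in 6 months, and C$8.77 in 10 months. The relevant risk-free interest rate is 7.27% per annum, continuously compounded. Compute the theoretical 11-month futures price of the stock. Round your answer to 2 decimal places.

PV(dividends) I = 8.77·e^(−0.0727·2/12) + 8.77·e^(−0.0727·3/12) + 8.77·e^(−0.0727·6/12) + 8.77·e^(−0.0727·10/12)
I = 8.6644 + 8.6120 + 8.4569 + 8.2545 = 33.9878
F = (S − I)·e^(rT) = (498.44 − 33.9878) · e^(0.0727·11/12)
= 464.4522 · e^0.066642 = 464.4522 × 1.068913 = C$496.46

C$496.46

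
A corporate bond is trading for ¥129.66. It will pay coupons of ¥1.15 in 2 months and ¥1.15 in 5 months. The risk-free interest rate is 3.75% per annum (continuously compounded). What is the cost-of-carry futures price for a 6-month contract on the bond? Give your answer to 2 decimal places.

¥129.80

PV(coupons) I = 1.15·e^(−0.0375·2/12) + 1.15·e^(−0.0375·5/12)
I = 1.1428 + 1.1322 = 2.2750
F = (S − I)·e^(rT) = (129.66 − 2.2750) · e^(0.0375·6/12)
= 127.3850 · e^0.018750 = 127.3850 × 1.018927 = ¥129.80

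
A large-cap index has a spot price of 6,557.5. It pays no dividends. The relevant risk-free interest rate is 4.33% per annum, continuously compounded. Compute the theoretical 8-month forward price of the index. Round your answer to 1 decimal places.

F = S·e^(rT) = 6557.5 · e^(0.0433 × 8/12)
= 6557.5 · e^0.028867 = 6557.5 × 1.029288
F = 6,749.6

6,749.6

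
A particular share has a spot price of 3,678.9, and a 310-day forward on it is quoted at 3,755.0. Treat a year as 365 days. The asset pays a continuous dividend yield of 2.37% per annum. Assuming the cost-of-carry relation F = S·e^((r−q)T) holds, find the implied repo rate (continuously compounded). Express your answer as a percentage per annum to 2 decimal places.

4.78%

From F = S·e^((r−q)T): (r − q) = ln(F/S)/T
ln(3755.0/3678.9) = ln(1.020686) = 0.020475
(r − q) = 0.020475 / (310/365) = 0.024108
r = ln(F/S)/T + q = 0.024108 + 0.0237 = 0.047808
r = 4.78%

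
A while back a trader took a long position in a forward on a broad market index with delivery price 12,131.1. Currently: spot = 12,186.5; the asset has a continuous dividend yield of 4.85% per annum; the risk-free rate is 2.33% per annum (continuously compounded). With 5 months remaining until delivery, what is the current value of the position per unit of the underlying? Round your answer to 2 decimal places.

-71.19

Current fair forward for the remaining 5 months: F = S·e^((r − q)·T), (r − q) = 0.0233 − 0.0485 = -0.0252
F = 12186.5 · e^(-0.0252 × 5/12) = 12186.5 × 0.98955493 = 12059.2112
Value of long forward = (F − K)·e^(−rT) = (12059.2112 − 12131.1) · e^(−0.0233·5/12)
= -71.8888 × 0.99033864 = -71.19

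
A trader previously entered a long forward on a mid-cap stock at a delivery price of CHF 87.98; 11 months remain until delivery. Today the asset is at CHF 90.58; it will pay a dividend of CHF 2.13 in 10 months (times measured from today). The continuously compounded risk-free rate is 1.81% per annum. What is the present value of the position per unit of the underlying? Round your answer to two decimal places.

CHF 1.95

PV(remaining dividends) I = 2.13·e^(−0.0181·10/12) = 2.0981
Current forward F = (S − I)·e^(rT) = (90.58 − 2.0981)·e^(0.0181·11/12) = 88.4819 × 1.016730 = 89.9622
Value (long) = (F − K)·e^(−rT) = (89.9622 − 87.98) × 0.983545 = 1.9496
Value = CHF 1.95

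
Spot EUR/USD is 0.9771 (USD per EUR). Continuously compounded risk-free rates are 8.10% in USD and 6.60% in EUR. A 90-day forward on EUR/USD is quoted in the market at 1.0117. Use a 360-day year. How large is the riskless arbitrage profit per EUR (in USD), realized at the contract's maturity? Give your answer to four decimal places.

Fair forward: F* = S·e^(carry·T), with carry = (r_USD − r_EUR) = 0.0810 − 0.0660 = 0.0150
F* = 0.9771 · e^(0.0150 × 90/360) = 0.9771 · e^0.003750 = 0.9771 × 1.003757 = 0.9808
Market 1.0117 > fair 0.9808: forward overpriced → cash-and-carry (buy spot, short the forward).
At maturity, profit = |F_mkt − F*| = |1.0117 − 0.9808| = 0.0309 per EUR (in USD)

0.0309 per EUR (in USD)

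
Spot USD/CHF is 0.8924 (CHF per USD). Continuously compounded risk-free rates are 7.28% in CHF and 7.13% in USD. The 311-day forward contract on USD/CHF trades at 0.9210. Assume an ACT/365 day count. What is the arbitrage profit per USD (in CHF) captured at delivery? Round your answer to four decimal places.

Fair forward: F* = S·e^(carry·T), with carry = (r_CHF − r_USD) = 0.0728 − 0.0713 = 0.0015
F* = 0.8924 · e^(0.0015 × 311/365) = 0.8924 · e^0.001278 = 0.8924 × 1.001279 = 0.8935
Market 0.9210 > fair 0.8935: forward overpriced → cash-and-carry (buy spot, short the forward).
At maturity, profit = |F_mkt − F*| = |0.9210 − 0.8935| = 0.0275 per USD (in CHF)

0.0275 per USD (in CHF)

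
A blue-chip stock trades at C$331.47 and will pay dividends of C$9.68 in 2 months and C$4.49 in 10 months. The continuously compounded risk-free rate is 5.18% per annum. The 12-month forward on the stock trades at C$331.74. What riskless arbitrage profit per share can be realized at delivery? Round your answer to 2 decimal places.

PV(dividends) I = 9.68·e^(−0.0518·2/12) + 4.49·e^(−0.0518·10/12) = 13.8971
Fair forward F* = (S − I)·e^(rT) = (331.47 − 13.8971)·e^0.051800 = 317.5729 × 1.053165 = 334.4567
Market C$331.74 < fair 334.4567: forward underpriced → reverse cash-and-carry (short the stock, invest proceeds at r, pay the dividends, go long the forward).
Profit at T = |F_mkt − F*| = |331.74 − 334.4567| = C$2.72 per share

C$2.72 per share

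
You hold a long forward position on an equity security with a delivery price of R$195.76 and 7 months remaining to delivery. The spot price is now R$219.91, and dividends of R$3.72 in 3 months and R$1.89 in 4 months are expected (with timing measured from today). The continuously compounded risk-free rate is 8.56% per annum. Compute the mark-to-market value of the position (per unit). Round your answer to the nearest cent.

R$28.21

PV(remaining dividends) I = 3.72·e^(−0.0856·3/12) + 1.89·e^(−0.0856·4/12) = 5.4781
Current forward F = (S − I)·e^(rT) = (219.91 − 5.4781)·e^(0.0856·7/12) = 214.4319 × 1.051201 = 225.4110
Value (long) = (F − K)·e^(−rT) = (225.4110 − 195.76) × 0.951293 = 28.2068
Value = R$28.21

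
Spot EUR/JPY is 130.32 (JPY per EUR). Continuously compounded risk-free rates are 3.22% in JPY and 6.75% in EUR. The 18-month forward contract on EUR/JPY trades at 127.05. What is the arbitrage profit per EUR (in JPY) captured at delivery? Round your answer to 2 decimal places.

Fair forward: F* = S·e^(carry·T), with carry = (r_JPY − r_EUR) = 0.0322 − 0.0675 = -0.0353
F* = 130.32 · e^(-0.0353 × 18/12) = 130.32 · e^-0.052950 = 130.32 × 0.948427 = 123.5990
Market 127.05 > fair 123.5990: forward overpriced → cash-and-carry (buy spot, short the forward).
At maturity, profit = |F_mkt − F*| = |127.05 − 123.5990| = 3.45 per EUR (in JPY)

3.45 per EUR (in JPY)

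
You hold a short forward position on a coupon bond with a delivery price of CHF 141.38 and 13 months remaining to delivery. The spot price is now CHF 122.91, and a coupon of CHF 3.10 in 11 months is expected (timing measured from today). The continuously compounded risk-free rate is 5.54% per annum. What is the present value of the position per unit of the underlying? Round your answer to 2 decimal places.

CHF 13.18

PV(remaining coupons) I = 3.10·e^(−0.0554·11/12) = 2.9465
Current forward F = (S − I)·e^(rT) = (122.91 − 2.9465)·e^(0.0554·13/12) = 119.9635 × 1.061854 = 127.3837
Value (long) = (F − K)·e^(−rT) = (127.3837 − 141.38) × 0.941749 = -13.1810
Short position value = −(long value) = CHF 13.18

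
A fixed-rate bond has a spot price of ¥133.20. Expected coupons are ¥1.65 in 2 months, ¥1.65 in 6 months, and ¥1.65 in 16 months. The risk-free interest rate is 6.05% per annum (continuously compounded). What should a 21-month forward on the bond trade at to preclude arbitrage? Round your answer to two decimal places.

¥142.79

PV(coupons) I = 1.65·e^(−0.0605·2/12) + 1.65·e^(−0.0605·6/12) + 1.65·e^(−0.0605·16/12)
I = 1.6334 + 1.6008 + 1.5221 = 4.7563
F = (S − I)·e^(rT) = (133.20 − 4.7563) · e^(0.0605·21/12)
= 128.4437 · e^0.105875 = 128.4437 × 1.111683 = ¥142.79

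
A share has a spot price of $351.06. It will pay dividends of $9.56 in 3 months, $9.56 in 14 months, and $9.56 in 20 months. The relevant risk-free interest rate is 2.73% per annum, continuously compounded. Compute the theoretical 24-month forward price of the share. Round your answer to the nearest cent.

PV(dividends) I = 9.56·e^(−0.0273·3/12) + 9.56·e^(−0.0273·14/12) + 9.56·e^(−0.0273·20/12)
I = 9.4950 + 9.2603 + 9.1348 = 27.8901
F = (S − I)·e^(rT) = (351.06 − 27.8901) · e^(0.0273·24/12)
= 323.1699 · e^0.054600 = 323.1699 × 1.056118 = $341.31

$341.31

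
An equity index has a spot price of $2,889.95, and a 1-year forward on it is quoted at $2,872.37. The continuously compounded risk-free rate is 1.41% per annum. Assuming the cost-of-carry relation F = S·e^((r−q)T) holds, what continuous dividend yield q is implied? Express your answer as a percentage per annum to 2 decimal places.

From F = S·e^((r−q)T): (r − q) = ln(F/S)/T
ln(2872.37/2889.95) = ln(0.993917) = -0.006102
(r − q) = -0.006102 / (1) = -0.006102
q = r − ln(F/S)/T = 0.0141 + 0.006102 = 0.020202
q = 2.02%

2.02%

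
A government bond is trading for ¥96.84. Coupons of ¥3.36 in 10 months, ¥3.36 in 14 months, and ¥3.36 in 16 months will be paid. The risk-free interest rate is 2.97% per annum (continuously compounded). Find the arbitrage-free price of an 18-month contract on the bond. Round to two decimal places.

¥91.05

PV(coupons) I = 3.36·e^(−0.0297·10/12) + 3.36·e^(−0.0297·14/12) + 3.36·e^(−0.0297·16/12)
I = 3.2779 + 3.2456 + 3.2295 = 9.7530
F = (S − I)·e^(rT) = (96.84 − 9.7530) · e^(0.0297·18/12)
= 87.0870 · e^0.044550 = 87.0870 × 1.045557 = ¥91.05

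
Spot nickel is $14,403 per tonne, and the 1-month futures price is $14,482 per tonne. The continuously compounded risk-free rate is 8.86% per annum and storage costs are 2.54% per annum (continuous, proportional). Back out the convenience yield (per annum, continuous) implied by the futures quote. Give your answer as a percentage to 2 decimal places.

F = S·e^((r+u−y)T) ⇒ (r+u−y) = ln(F/S)/T
ln(14482/14403) = 0.005470; /T ⇒ 0.065640
y = r + u − ln(F/S)/T = 0.0886 + 0.0254 − 0.065640 = 0.048360
y = 4.84%

4.84%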